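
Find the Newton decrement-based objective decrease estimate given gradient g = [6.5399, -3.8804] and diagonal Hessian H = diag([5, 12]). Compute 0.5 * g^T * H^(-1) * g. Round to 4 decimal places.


Step 1: H is diagonal, so H^(-1) * g = [1.308, -0.3234].
Step 2: g^T H^(-1) g = sum_i g_i^2 / H_ii
  = (6.5399)^2/5 + (-3.8804)^2/12
  = 8.5541 + 1.2548 = 9.8089
Step 3: Objective decrease = 0.5 * g^T H^(-1) g = 4.9044


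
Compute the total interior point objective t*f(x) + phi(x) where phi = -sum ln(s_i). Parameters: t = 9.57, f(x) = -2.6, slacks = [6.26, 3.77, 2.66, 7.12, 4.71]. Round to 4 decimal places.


Step 1: Compute log-barrier.
ln values: [1.8342, 1.3271, 0.9783, 1.9629, 1.5497]
phi = -(1.8342 + 1.3271 + 0.9783 + 1.9629 + 1.5497) = -7.6522
Step 2: Compute augmented objective.
t*f(x) = 9.57*-2.6 = -24.882
Total = -24.882 - 7.6522 = -32.5342


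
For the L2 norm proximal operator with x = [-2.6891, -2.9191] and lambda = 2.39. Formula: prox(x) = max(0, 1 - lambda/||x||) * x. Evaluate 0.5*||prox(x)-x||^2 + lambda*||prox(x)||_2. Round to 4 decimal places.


Step 1: Compute ||x||.
||x|| = 3.9689
Step 2: Compute scaling factor.
scale = max(0, 1 - 2.39/3.9689) = 0.3978
Step 3: prox(x) = [-1.0698, -1.1613]
||prox(x)|| = 1.5789
Step 4: Proximal objective.
0.5*||prox-x||^2 = 2.8561
lambda*||prox|| = 3.7736
Total = 6.6297


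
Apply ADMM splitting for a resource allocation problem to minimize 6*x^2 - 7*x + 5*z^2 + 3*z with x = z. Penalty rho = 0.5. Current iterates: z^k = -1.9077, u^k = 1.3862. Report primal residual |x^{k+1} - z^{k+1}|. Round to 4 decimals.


ADMM iteration with rho = 0.5, z^k = -1.9077, u^k = 1.3862
Step 1: x-update.
Minimize 6*x^2 - 7*x + (0.5/2)*(x + 1.9077 + 1.3862)^2
FOC: (2*6 + 0.5)*x = 7 + 0.5*(-1.9077 - 1.3862)
x^{k+1} = 0.4282
Step 2: z-update.
Minimize 5*z^2 + 3*z + (0.5/2)*(0.4282 - z + 1.3862)^2
FOC: (2*5 + 0.5)*z = -3 + 0.5*(0.4282 + 1.3862)
z^{k+1} = -0.1993
Step 3: u-update.
u^{k+1} = 1.3862 + 0.4282 + 0.1993 = 2.0138
Step 4: Primal residual = |0.4282 + 0.1993| = 0.6276


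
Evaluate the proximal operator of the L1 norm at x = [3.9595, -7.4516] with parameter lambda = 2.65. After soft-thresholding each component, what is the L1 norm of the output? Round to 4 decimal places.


Soft-thresholding with lambda = 2.65:
prox(3.9595) = sign(3.9595)*max(|3.9595| - 2.65, 0) = 1.3095
prox(-7.4516) = sign(-7.4516)*max(|-7.4516| - 2.65, 0) = -4.8016
prox(x) = [1.3095, -4.8016]
||prox(x)||_1 = 1.3095 + 4.8016 = 6.1111


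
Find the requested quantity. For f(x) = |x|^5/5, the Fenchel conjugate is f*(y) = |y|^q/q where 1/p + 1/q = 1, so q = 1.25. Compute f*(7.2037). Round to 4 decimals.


The conjugate exponent q satisfies 1/p + 1/q = 1.
p = 5, so q = 5/(5 - 1) = 1.25
|y|^q = 7.2037^1.25 = 11.8017
f*(7.2037) = 11.8017 / 1.25 = 9.4414


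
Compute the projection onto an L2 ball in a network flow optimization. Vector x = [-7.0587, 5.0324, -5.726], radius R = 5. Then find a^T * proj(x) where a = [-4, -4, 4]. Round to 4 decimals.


Step 1: Compute ||x|| (intermediates to 6 decimals).
||x|| = sqrt((-7.0587)^2 + 5.0324^2 + (-5.726)^2) = 10.389291
Step 2: Project.
Since ||x|| > R, scale = R/||x|| = 5/10.389291 = 0.481265, proj(x) = scale * x
proj(x) = [-3.397105, 2.421918, -2.755723]
Step 3: Dot product.
a^T * proj(x) = -4*(-3.397105) - 4*2.421918 + 4*(-2.755723) = -7.1221


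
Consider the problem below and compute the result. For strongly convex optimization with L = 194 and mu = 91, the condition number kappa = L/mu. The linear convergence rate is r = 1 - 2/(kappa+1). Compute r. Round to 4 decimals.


Step 1: Compute the condition number.
kappa = L/mu = 194/91 = 2.1319
Step 2: Compute the convergence rate.
r = 1 - 2/(kappa + 1) = 1 - 2*mu/(L + mu) = (L - mu)/(L + mu) = 103/285 = 0.3614


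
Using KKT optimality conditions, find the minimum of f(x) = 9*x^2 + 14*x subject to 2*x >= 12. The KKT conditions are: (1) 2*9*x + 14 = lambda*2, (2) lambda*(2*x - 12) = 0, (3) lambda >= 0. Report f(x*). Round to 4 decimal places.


Step 1: Try lambda = 0 (constraint inactive).
x_unc = -14/(2*9) = -0.7778
Check: 2*-0.7778 = -1.5556 < 12 -- violated!
Step 2: Constraint must be active: 2*x = 12
x* = 12/2 = 6.0
lambda = (2*9*6.0 + 14)/2 = 61.0
Step 3: Compute optimal value.
f(x*) = 9*6.0^2 + 14*6.0 = 408.0


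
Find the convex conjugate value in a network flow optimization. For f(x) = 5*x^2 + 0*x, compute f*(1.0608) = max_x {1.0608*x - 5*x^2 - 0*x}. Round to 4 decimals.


f*(y) = sup_x {y*x - a*x^2 - b*x} = sup_x {(y-b)*x - a*x^2}
FOC: (y - b) - 2a*x = 0 => x* = (y - b)/(2a)
x* = (1.0608 - 0)/(2*5) = 0.1061
f*(1.0608) = (y-b)^2/(4a) = (1.0608 - 0)^2/(4*5)
= 1.1253/20 = 0.0563


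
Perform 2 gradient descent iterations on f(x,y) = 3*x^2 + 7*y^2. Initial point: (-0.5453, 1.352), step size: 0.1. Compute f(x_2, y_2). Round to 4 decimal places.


Gradient descent on f(x,y) = 3*x^2 + 7*y^2.
Starting point: (-0.5453, 1.352), alpha = 0.1
Step 1: grad_x = 2*3*-0.5453 = -3.2718, grad_y = 2*7*1.352 = 18.928
  x_1 = -0.5453 - 0.1*-3.2718 = -0.2181
  y_1 = 1.352 - 0.1*18.928 = -0.5408
Step 2: grad_x = 2*3*-0.2181 = -1.3087, grad_y = 2*7*-0.5408 = -7.5712
  x_2 = -0.2181 - 0.1*-1.3087 = -0.0872
  y_2 = -0.5408 - 0.1*-7.5712 = 0.2163
f(-0.0872, 0.2163) = 3*(-0.0872)^2 + 7*0.2163^2 = 0.3504


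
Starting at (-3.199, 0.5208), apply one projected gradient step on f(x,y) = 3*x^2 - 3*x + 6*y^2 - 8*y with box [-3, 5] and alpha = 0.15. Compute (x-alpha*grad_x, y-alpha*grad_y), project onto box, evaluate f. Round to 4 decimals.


Step 1: Compute gradient at (-3.199, 0.5208).
grad_x = 2*3*-3.199 - 3 = -22.194
grad_y = 2*6*0.5208 - 8 = -1.7504
Step 2: Gradient step.
x_raw = -3.199 - 0.15*-22.194 = 0.1301
y_raw = 0.5208 - 0.15*-1.7504 = 0.7834
Step 3: Project onto [-3, 5].
x_proj = clip(0.1301) = 0.1301
y_proj = clip(0.7834) = 0.7834
Step 4: Evaluate f.
f(0.1301, 0.7834) = -2.9245


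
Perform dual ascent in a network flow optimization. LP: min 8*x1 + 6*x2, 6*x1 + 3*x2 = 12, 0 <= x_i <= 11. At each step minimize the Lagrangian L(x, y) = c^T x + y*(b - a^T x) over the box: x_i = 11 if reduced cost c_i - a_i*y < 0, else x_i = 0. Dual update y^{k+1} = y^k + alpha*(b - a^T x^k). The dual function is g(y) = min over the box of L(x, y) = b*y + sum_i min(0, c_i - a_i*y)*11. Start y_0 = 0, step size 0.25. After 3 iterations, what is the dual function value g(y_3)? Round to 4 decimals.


Dual ascent for LP: min 8*x1 + 6*x2, 6*x1 + 3*x2 = 12, 0 <= x_i <= 11
Step 1: y^k = 0.0, reduced costs: (8.0, 6.0)
  x^k = (0.0, 0.0), subgradient = b - a^T x = 12.0
  y^{k+1} = 0.0 + 0.25*12.0 = 3.0
Step 2: y^k = 3.0, reduced costs: (-10.0, -3.0)
  x^k = (11.0, 11.0), subgradient = b - a^T x = -87.0
  y^{k+1} = 3.0 + 0.25*-87.0 = -18.75
Step 3: y^k = -18.75, reduced costs: (120.5, 62.25)
  x^k = (0.0, 0.0), subgradient = b - a^T x = 12.0
  y^{k+1} = -18.75 + 0.25*12.0 = -15.75
Dual objective at y_3 = -15.75: reduced costs (102.5, 53.25), box minimizer x = (0.0, 0.0)
g(y_3) = b*y + (c1 - a1*y)*x1 + (c2 - a2*y)*x2 = 12*(-15.75) + 102.5*0.0 + 53.25*0.0 = -189.0 + 0.0 + 0.0 = -189.0


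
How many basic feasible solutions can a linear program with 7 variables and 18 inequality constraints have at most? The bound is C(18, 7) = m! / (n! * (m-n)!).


Each vertex corresponds to some choice of n active constraints out of m, so the number of vertices is at most C(m, n) = m! / (n!(m-n)!).
m = 18, n = 7
Numerator: 18 * 17 * 16 * 15 * 14 * 13 * 12
Denominator: 7! = 5040
C(18, 7) = 31824


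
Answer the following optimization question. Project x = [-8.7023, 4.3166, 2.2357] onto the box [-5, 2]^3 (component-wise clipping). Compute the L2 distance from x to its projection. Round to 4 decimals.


Project each component onto [-5, 2].
clip(-8.7023) = -5.0, clip(4.3166) = 2.0, clip(2.2357) = 2.0
Projection = [-5.0, 2.0, 2.0]
Squared diffs: [13.707, 5.3666, 0.0556]
Distance = sqrt(19.1292) = 4.3737


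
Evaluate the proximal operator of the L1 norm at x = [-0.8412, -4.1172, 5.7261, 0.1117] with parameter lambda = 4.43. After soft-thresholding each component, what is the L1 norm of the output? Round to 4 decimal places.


Soft-thresholding with lambda = 4.43:
prox(-0.8412) = sign(-0.8412)*max(|-0.8412| - 4.43, 0) = 0.0
prox(-4.1172) = sign(-4.1172)*max(|-4.1172| - 4.43, 0) = 0.0
prox(5.7261) = sign(5.7261)*max(|5.7261| - 4.43, 0) = 1.2961
prox(0.1117) = sign(0.1117)*max(|0.1117| - 4.43, 0) = 0.0
prox(x) = [0.0, 0.0, 1.2961, 0.0]
||prox(x)||_1 = 0.0 + 0.0 + 1.2961 + 0.0 = 1.2961


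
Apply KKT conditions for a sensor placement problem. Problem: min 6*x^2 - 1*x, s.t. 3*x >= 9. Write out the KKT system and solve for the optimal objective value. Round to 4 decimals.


Step 1: Try lambda = 0 (constraint inactive).
x_unc = 1/(2*6) = 0.0833
Check: 3*0.0833 = 0.2499 < 9 -- violated!
Step 2: Constraint must be active: 3*x = 9
x* = 9/3 = 3.0
lambda = (2*6*3.0 - 1)/3 = 11.6667
Step 3: Compute optimal value.
f(x*) = 6*3.0^2 - 1*3.0 = 51.0


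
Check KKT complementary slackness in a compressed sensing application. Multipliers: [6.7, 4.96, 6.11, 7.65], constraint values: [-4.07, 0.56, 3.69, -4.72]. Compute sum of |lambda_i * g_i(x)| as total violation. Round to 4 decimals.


KKT complementary slackness check:
lambda_1 * g_1 = 6.7 * -4.07 = -27.269
lambda_2 * g_2 = 4.96 * 0.56 = 2.7776
lambda_3 * g_3 = 6.11 * 3.69 = 22.5459
lambda_4 * g_4 = 7.65 * -4.72 = -36.108
Total violation = 27.269 + 2.7776 + 22.5459 + 36.108 = 88.7005


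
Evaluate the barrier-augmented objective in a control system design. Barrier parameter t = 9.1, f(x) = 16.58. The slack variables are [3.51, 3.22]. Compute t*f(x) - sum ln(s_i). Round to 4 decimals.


Step 1: Compute log-barrier.
ln values: [1.2556, 1.1694]
phi = -(1.2556 + 1.1694) = -2.425
Step 2: Compute augmented objective.
t*f(x) = 9.1*16.58 = 150.878
Total = 150.878 - 2.425 = 148.453


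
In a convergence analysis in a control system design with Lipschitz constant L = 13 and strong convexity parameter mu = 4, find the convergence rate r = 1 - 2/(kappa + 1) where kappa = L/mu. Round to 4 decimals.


Step 1: Compute the condition number.
kappa = L/mu = 13/4 = 3.25
Step 2: Compute the convergence rate.
r = 1 - 2/(kappa + 1) = 1 - 2*mu/(L + mu) = (L - mu)/(L + mu) = 9/17 = 0.5294


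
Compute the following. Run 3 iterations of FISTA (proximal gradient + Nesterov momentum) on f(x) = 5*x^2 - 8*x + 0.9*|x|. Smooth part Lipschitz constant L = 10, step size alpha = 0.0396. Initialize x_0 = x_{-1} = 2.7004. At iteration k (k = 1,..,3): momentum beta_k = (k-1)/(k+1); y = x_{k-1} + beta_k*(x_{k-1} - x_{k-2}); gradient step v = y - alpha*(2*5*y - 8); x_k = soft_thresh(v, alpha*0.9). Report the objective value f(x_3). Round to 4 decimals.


FISTA on f(x) = 5*x^2 - 8*x + 0.9*|x|
L = 10, alpha = 0.0396
Iteration 1: beta = 0.0, y = 2.7004 + 0.0*(2.7004 - 2.7004) = 2.7004
  grad(y) = 19.004, v = y - alpha*grad = 1.9478
  prox(v) = soft_thresh(1.9478, 0.0356) = 1.9122
Iteration 2: beta = 0.3333, y = 1.9122 + 0.3333*(1.9122 - 2.7004) = 1.6495
  grad(y) = 8.4947, v = y - alpha*grad = 1.3131
  prox(v) = soft_thresh(1.3131, 0.0356) = 1.2774
Iteration 3: beta = 0.5, y = 1.2774 + 0.5*(1.2774 - 1.9122) = 0.9601
  grad(y) = 1.6006, v = y - alpha*grad = 0.8967
  prox(v) = soft_thresh(0.8967, 0.0356) = 0.861
f(x_3) = 5*0.861^2 - 8*0.861 + 0.9*|0.861| = -2.4064


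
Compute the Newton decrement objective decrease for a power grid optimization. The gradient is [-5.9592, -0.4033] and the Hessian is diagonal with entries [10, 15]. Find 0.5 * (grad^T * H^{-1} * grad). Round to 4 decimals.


Step 1: H is diagonal, so H^(-1) * g = [-0.5959, -0.0269].
Step 2: g^T H^(-1) g = sum_i g_i^2 / H_ii
  = (-5.9592)^2/10 + (-0.4033)^2/15
  = 3.5512 + 0.0108 = 3.562
Step 3: Objective decrease = 0.5 * g^T H^(-1) g = 1.781


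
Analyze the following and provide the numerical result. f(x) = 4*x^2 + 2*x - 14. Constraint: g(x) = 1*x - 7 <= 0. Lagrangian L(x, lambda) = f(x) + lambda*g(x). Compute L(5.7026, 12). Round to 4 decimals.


Step 1: Evaluate f(x).
f(5.7026) = 4*5.7026^2 + 2*5.7026 - 14 = 127.4838
Step 2: Evaluate g(x).
g(5.7026) = 1*5.7026 - 7 = -1.2974
Step 3: Compute Lagrangian.
L = 127.4838 + 12*-1.2974 = 111.915


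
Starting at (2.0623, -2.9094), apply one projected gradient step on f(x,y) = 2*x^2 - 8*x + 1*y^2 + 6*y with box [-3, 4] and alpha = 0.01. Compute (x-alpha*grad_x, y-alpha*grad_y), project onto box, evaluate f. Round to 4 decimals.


Step 1: Compute gradient at (2.0623, -2.9094).
grad_x = 2*2*2.0623 - 8 = 0.2492
grad_y = 2*1*-2.9094 + 6 = 0.1812
Step 2: Gradient step.
x_raw = 2.0623 - 0.01*0.2492 = 2.0598
y_raw = -2.9094 - 0.01*0.1812 = -2.9112
Step 3: Project onto [-3, 4].
x_proj = clip(2.0598) = 2.0598
y_proj = clip(-2.9112) = -2.9112
Step 4: Evaluate f.
f(2.0598, -2.9112) = -16.985


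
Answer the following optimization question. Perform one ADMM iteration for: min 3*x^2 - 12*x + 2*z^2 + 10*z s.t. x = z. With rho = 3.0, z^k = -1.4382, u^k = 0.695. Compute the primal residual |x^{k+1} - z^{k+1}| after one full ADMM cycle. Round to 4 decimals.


ADMM iteration with rho = 3.0, z^k = -1.4382, u^k = 0.695
Step 1: x-update.
Minimize 3*x^2 - 12*x + (3.0/2)*(x + 1.4382 + 0.695)^2
FOC: (2*3 + 3.0)*x = 12 + 3.0*(-1.4382 - 0.695)
x^{k+1} = 0.6223
Step 2: z-update.
Minimize 2*z^2 + 10*z + (3.0/2)*(0.6223 - z + 0.695)^2
FOC: (2*2 + 3.0)*z = -10 + 3.0*(0.6223 + 0.695)
z^{k+1} = -0.864
Step 3: u-update.
u^{k+1} = 0.695 + 0.6223 + 0.864 = 2.1813
Step 4: Primal residual = |0.6223 + 0.864| = 1.4863


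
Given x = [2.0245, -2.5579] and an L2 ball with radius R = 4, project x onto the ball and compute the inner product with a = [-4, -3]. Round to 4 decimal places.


Step 1: Compute ||x|| (intermediates to 6 decimals).
||x|| = sqrt(2.0245^2 + (-2.5579)^2) = 3.262124
Step 2: Project.
Since ||x|| <= R, proj = x (no scaling needed).
proj(x) = [2.0245, -2.5579]
Step 3: Dot product.
a^T * proj(x) = -4*2.0245 - 3*(-2.5579) = -0.4243


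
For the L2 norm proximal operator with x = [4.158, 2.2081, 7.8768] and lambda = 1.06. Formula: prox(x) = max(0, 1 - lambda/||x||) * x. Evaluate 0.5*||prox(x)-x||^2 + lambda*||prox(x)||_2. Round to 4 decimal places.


Step 1: Compute ||x||.
||x|| = 9.1765
Step 2: Compute scaling factor.
scale = max(0, 1 - 1.06/9.1765) = 0.8845
Step 3: prox(x) = [3.6777, 1.953, 6.9669]
||prox(x)|| = 8.1165
Step 4: Proximal objective.
0.5*||prox-x||^2 = 0.5618
lambda*||prox|| = 8.6035
Total = 9.1653


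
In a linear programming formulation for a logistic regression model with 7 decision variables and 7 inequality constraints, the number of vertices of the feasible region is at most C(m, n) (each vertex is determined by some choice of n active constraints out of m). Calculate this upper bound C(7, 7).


Each vertex corresponds to some choice of n active constraints out of m, so the number of vertices is at most C(m, n) = m! / (n!(m-n)!).
m = 7, n = 7
Numerator: 7 * 6 * 5 * 4 * 3 * 2 * 1
Denominator: 7! = 5040
C(7, 7) = 1


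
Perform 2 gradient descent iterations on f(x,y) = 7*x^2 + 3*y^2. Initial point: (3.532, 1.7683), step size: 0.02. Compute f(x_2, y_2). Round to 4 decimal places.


Gradient descent on f(x,y) = 7*x^2 + 3*y^2.
Starting point: (3.532, 1.7683), alpha = 0.02
Step 1: grad_x = 2*7*3.532 = 49.448, grad_y = 2*3*1.7683 = 10.6098
  x_1 = 3.532 - 0.02*49.448 = 2.543
  y_1 = 1.7683 - 0.02*10.6098 = 1.5561
Step 2: grad_x = 2*7*2.543 = 35.6026, grad_y = 2*3*1.5561 = 9.3366
  x_2 = 2.543 - 0.02*35.6026 = 1.831
  y_2 = 1.5561 - 0.02*9.3366 = 1.3694
f(1.831, 1.3694) = 7*1.831^2 + 3*1.3694^2 = 29.0932


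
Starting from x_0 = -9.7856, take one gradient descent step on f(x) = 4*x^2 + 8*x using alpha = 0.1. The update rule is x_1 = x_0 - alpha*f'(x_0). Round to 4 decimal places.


We compute the gradient at x_0 and apply the update.
f'(x) = 8*x + 8
f'(-9.7856) = 8*-9.7856 + 8 = -70.2848
x_1 = -9.7856 - 0.1*-70.2848 = -2.7571


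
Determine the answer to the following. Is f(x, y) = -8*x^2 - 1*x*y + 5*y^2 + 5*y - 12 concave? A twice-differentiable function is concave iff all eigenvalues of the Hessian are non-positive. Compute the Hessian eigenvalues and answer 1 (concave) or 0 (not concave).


The Hessian of f(x,y) = -8*x^2 - 1*x*y + 5*y^2 + 5*y - 12 is:
H = [[-16, -1], [-1, 10]]
Trace = -16 + 10 = -6
Determinant = -16*10 - (-1)^2 = -161
Discriminant = (-6)^2 - 4*-161 = 680.0
Eigenvalues: lambda_1 = -16.0384, lambda_2 = 10.0384
The function is not concave.

0


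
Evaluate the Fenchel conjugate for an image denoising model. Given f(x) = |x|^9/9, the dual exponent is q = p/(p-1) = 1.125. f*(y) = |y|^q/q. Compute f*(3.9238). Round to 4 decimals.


The conjugate exponent q satisfies 1/p + 1/q = 1.
p = 9, so q = 9/(9 - 1) = 1.125
|y|^q = 3.9238^1.125 = 4.655
f*(3.9238) = 4.655 / 1.125 = 4.1378


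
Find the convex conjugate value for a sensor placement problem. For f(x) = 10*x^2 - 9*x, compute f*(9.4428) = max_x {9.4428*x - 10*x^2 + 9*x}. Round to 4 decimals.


f*(y) = sup_x {y*x - a*x^2 - b*x} = sup_x {(y-b)*x - a*x^2}
FOC: (y - b) - 2a*x = 0 => x* = (y - b)/(2a)
x* = (9.4428 + 9)/(2*10) = 0.9221
f*(9.4428) = (y-b)^2/(4a) = (9.4428 + 9)^2/(4*10)
= 340.1369/40 = 8.5034


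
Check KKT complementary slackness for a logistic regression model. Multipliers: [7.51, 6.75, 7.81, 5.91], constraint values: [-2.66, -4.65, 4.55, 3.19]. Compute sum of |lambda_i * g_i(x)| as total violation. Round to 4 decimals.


KKT complementary slackness check:
lambda_1 * g_1 = 7.51 * -2.66 = -19.9766
lambda_2 * g_2 = 6.75 * -4.65 = -31.3875
lambda_3 * g_3 = 7.81 * 4.55 = 35.5355
lambda_4 * g_4 = 5.91 * 3.19 = 18.8529
Total violation = 19.9766 + 31.3875 + 35.5355 + 18.8529 = 105.7525


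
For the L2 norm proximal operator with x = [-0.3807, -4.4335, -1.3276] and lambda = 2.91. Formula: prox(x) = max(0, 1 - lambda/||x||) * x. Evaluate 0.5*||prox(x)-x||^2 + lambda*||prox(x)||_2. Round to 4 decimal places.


Step 1: Compute ||x||.
||x|| = 4.6436
Step 2: Compute scaling factor.
scale = max(0, 1 - 2.91/4.6436) = 0.3733
Step 3: prox(x) = [-0.1421, -1.6552, -0.4956]
||prox(x)|| = 1.7336
Step 4: Proximal objective.
0.5*||prox-x||^2 = 4.2341
lambda*||prox|| = 5.0448
Total = 9.2789


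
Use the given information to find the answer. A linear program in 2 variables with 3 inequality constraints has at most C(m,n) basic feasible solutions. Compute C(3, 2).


Each vertex corresponds to some choice of n active constraints out of m, so the number of vertices is at most C(m, n) = m! / (n!(m-n)!).
m = 3, n = 2
Numerator: 3 * 2
Denominator: 2! = 2
C(3, 2) = 3


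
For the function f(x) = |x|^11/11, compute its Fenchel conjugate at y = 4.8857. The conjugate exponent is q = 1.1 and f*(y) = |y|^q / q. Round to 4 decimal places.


The conjugate exponent q satisfies 1/p + 1/q = 1.
p = 11, so q = 11/(11 - 1) = 1.1
|y|^q = 4.8857^1.1 = 5.7256
f*(4.8857) = 5.7256 / 1.1 = 5.2051


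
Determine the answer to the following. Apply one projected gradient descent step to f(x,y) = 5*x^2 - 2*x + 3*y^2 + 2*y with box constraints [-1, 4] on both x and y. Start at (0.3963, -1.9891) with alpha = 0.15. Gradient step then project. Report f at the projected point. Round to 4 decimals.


Step 1: Compute gradient at (0.3963, -1.9891).
grad_x = 2*5*0.3963 - 2 = 1.963
grad_y = 2*3*-1.9891 + 2 = -9.9346
Step 2: Gradient step.
x_raw = 0.3963 - 0.15*1.963 = 0.1019
y_raw = -1.9891 - 0.15*-9.9346 = -0.4989
Step 3: Project onto [-1, 4].
x_proj = clip(0.1019) = 0.1019
y_proj = clip(-0.4989) = -0.4989
Step 4: Evaluate f.
f(0.1019, -0.4989) = -0.4029


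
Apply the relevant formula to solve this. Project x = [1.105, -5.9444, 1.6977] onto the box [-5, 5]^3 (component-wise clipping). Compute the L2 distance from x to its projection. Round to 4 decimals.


Project each component onto [-5, 5].
clip(1.105) = 1.105, clip(-5.9444) = -5.0, clip(1.6977) = 1.6977
Projection = [1.105, -5.0, 1.6977]
Squared diffs: [0.0, 0.8919, 0.0]
Distance = sqrt(0.8919) = 0.9444


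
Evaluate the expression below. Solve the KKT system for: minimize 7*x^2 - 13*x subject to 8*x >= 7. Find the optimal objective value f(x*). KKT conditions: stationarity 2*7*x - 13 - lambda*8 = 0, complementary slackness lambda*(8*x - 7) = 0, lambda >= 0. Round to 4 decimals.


Step 1: Try lambda = 0 (constraint inactive).
Stationarity: 2*7*x - 13 = 0
x* = 13/(2*7) = 13/14 = 0.9286 (rounded; the exact value 13/14 is used below)
Check constraint: 8*0.9286 = 7.4288 >= 7 -- satisfied.
Step 2: Compute optimal value.
f(x*) = 7*(13/14)^2 - 13*(13/14) = -6.0357


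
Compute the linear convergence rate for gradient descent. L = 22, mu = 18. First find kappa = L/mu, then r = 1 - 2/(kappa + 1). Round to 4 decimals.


Step 1: Compute the condition number.
kappa = L/mu = 22/18 = 1.2222
Step 2: Compute the convergence rate.
r = 1 - 2/(kappa + 1) = 1 - 2*mu/(L + mu) = (L - mu)/(L + mu) = 4/40 = 0.1


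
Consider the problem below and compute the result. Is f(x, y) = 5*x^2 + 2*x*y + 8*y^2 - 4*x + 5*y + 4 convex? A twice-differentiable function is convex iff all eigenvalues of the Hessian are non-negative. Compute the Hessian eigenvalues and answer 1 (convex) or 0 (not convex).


The Hessian of f(x,y) = 5*x^2 + 2*x*y + 8*y^2 - 4*x + 5*y + 4 is:
H = [[10, 2], [2, 16]]
Trace = 10 + 16 = 26
Determinant = 10*16 - (2)^2 = 156
Discriminant = (26)^2 - 4*156 = 52.0
Eigenvalues: lambda_1 = 9.3944, lambda_2 = 16.6056
The function is convex.

1


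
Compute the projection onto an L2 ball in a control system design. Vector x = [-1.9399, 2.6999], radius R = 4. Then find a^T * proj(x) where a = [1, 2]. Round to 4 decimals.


Step 1: Compute ||x|| (intermediates to 6 decimals).
||x|| = sqrt((-1.9399)^2 + 2.6999^2) = 3.324556
Step 2: Project.
Since ||x|| <= R, proj = x (no scaling needed).
proj(x) = [-1.9399, 2.6999]
Step 3: Dot product.
a^T * proj(x) = 1*(-1.9399) + 2*2.6999 = 3.4599


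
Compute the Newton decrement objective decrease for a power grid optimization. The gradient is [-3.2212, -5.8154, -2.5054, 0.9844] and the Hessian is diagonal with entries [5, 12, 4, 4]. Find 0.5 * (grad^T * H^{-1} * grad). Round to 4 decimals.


Step 1: H is diagonal, so H^(-1) * g = [-0.6442, -0.4846, -0.6264, 0.2461].
Step 2: g^T H^(-1) g = sum_i g_i^2 / H_ii
  = (-3.2212)^2/5 + (-5.8154)^2/12 + (-2.5054)^2/4 + (0.9844)^2/4
  = 2.0752 + 2.8182 + 1.5693 + 0.2423 = 6.705
Step 3: Objective decrease = 0.5 * g^T H^(-1) g = 3.3525


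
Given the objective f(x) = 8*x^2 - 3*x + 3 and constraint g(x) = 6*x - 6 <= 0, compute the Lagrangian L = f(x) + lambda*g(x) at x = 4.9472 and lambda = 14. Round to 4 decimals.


Step 1: Evaluate f(x).
f(4.9472) = 8*4.9472^2 - 3*4.9472 + 3 = 183.9567
Step 2: Evaluate g(x).
g(4.9472) = 6*4.9472 - 6 = 23.6832
Step 3: Compute Lagrangian.
L = 183.9567 + 14*23.6832 = 515.5215


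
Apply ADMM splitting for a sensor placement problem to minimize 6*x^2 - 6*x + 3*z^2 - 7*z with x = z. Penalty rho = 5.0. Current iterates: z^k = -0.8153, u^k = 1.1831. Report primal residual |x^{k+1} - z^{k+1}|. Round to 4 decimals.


ADMM iteration with rho = 5.0, z^k = -0.8153, u^k = 1.1831
Step 1: x-update.
Minimize 6*x^2 - 6*x + (5.0/2)*(x + 0.8153 + 1.1831)^2
FOC: (2*6 + 5.0)*x = 6 + 5.0*(-0.8153 - 1.1831)
x^{k+1} = -0.2348
Step 2: z-update.
Minimize 3*z^2 - 7*z + (5.0/2)*(-0.2348 - z + 1.1831)^2
FOC: (2*3 + 5.0)*z = 7 + 5.0*(-0.2348 + 1.1831)
z^{k+1} = 1.0674
Step 3: u-update.
u^{k+1} = 1.1831 - 0.2348 - 1.0674 = -0.1191
Step 4: Primal residual = |-0.2348 - 1.0674| = 1.3022


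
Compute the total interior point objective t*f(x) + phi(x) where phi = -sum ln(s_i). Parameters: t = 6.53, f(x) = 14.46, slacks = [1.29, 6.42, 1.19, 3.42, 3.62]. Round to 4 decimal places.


Step 1: Compute log-barrier.
ln values: [0.2546, 1.8594, 0.174, 1.2296, 1.2865]
phi = -(0.2546 + 1.8594 + 0.174 + 1.2296 + 1.2865) = -4.8041
Step 2: Compute augmented objective.
t*f(x) = 6.53*14.46 = 94.4238
Total = 94.4238 - 4.8041 = 89.6197


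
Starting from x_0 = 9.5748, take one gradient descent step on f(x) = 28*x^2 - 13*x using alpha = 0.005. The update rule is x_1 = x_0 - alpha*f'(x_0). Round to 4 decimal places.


We compute the gradient at x_0 and apply the update.
f'(x) = 56*x - 13
f'(9.5748) = 56*9.5748 - 13 = 523.1888
x_1 = 9.5748 - 0.005*523.1888 = 6.9589


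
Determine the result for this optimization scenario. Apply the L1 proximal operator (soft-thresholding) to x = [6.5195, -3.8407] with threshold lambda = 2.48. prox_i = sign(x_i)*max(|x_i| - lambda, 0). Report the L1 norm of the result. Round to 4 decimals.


Soft-thresholding with lambda = 2.48:
prox(6.5195) = sign(6.5195)*max(|6.5195| - 2.48, 0) = 4.0395
prox(-3.8407) = sign(-3.8407)*max(|-3.8407| - 2.48, 0) = -1.3607
prox(x) = [4.0395, -1.3607]
||prox(x)||_1 = 4.0395 + 1.3607 = 5.4002


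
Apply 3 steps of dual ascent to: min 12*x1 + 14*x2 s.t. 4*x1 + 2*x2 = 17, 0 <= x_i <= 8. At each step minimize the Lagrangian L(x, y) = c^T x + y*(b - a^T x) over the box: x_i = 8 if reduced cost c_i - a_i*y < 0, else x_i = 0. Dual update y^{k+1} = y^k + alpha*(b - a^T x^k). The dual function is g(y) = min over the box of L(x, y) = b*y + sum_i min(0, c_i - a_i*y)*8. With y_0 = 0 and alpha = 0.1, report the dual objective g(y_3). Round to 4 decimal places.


Dual ascent for LP: min 12*x1 + 14*x2, 4*x1 + 2*x2 = 17, 0 <= x_i <= 8
Step 1: y^k = 0.0, reduced costs: (12.0, 14.0)
  x^k = (0.0, 0.0), subgradient = b - a^T x = 17.0
  y^{k+1} = 0.0 + 0.1*17.0 = 1.7
Step 2: y^k = 1.7, reduced costs: (5.2, 10.6)
  x^k = (0.0, 0.0), subgradient = b - a^T x = 17.0
  y^{k+1} = 1.7 + 0.1*17.0 = 3.4
Step 3: y^k = 3.4, reduced costs: (-1.6, 7.2)
  x^k = (8.0, 0.0), subgradient = b - a^T x = -15.0
  y^{k+1} = 3.4 + 0.1*-15.0 = 1.9
Dual objective at y_3 = 1.9: reduced costs (4.4, 10.2), box minimizer x = (0.0, 0.0)
g(y_3) = b*y + (c1 - a1*y)*x1 + (c2 - a2*y)*x2 = 17*1.9 + 4.4*0.0 + 10.2*0.0 = 32.3 + 0.0 + 0.0 = 32.3


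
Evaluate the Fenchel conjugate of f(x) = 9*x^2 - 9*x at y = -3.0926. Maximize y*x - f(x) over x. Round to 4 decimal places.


f*(y) = sup_x {y*x - a*x^2 - b*x} = sup_x {(y-b)*x - a*x^2}
FOC: (y - b) - 2a*x = 0 => x* = (y - b)/(2a)
x* = (-3.0926 + 9)/(2*9) = 0.3282
f*(-3.0926) = (y-b)^2/(4a) = (-3.0926 + 9)^2/(4*9)
= 34.8974/36 = 0.9694


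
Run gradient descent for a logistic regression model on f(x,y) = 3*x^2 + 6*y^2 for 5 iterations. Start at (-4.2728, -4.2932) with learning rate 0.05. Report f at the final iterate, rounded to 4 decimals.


Gradient descent on f(x,y) = 3*x^2 + 6*y^2.
Starting point: (-4.2728, -4.2932), alpha = 0.05
Step 1: grad_x = 2*3*-4.2728 = -25.6368, grad_y = 2*6*-4.2932 = -51.5184
  x_1 = -4.2728 - 0.05*-25.6368 = -2.991
  y_1 = -4.2932 - 0.05*-51.5184 = -1.7173
Step 2: grad_x = 2*3*-2.991 = -17.9458, grad_y = 2*6*-1.7173 = -20.6074
  x_2 = -2.991 - 0.05*-17.9458 = -2.0937
  y_2 = -1.7173 - 0.05*-20.6074 = -0.6869
Step 3: grad_x = 2*3*-2.0937 = -12.562, grad_y = 2*6*-0.6869 = -8.2429
  x_3 = -2.0937 - 0.05*-12.562 = -1.4656
  y_3 = -0.6869 - 0.05*-8.2429 = -0.2748
Step 4: grad_x = 2*3*-1.4656 = -8.7934, grad_y = 2*6*-0.2748 = -3.2972
  x_4 = -1.4656 - 0.05*-8.7934 = -1.0259
  y_4 = -0.2748 - 0.05*-3.2972 = -0.1099
Step 5: grad_x = 2*3*-1.0259 = -6.1554, grad_y = 2*6*-0.1099 = -1.3189
  x_5 = -1.0259 - 0.05*-6.1554 = -0.7181
  y_5 = -0.1099 - 0.05*-1.3189 = -0.044
f(-0.7181, -0.044) = 3*(-0.7181)^2 + 6*(-0.044)^2 = 1.5587


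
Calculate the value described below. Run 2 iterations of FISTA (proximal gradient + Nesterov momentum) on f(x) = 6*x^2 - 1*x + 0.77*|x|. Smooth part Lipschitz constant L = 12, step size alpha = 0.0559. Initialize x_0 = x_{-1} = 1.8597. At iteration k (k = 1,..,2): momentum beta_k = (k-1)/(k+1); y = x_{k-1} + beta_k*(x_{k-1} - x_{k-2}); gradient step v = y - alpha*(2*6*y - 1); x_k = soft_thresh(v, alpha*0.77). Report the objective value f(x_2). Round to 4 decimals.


FISTA on f(x) = 6*x^2 - 1*x + 0.77*|x|
L = 12, alpha = 0.0559
Iteration 1: beta = 0.0, y = 1.8597 + 0.0*(1.8597 - 1.8597) = 1.8597
  grad(y) = 21.3164, v = y - alpha*grad = 0.6681
  prox(v) = soft_thresh(0.6681, 0.043) = 0.6251
Iteration 2: beta = 0.3333, y = 0.6251 + 0.3333*(0.6251 - 1.8597) = 0.2135
  grad(y) = 1.5623, v = y - alpha*grad = 0.1262
  prox(v) = soft_thresh(0.1262, 0.043) = 0.0832
f(x_2) = 6*0.0832^2 - 1*0.0832 + 0.77*|0.0832| = 0.0224


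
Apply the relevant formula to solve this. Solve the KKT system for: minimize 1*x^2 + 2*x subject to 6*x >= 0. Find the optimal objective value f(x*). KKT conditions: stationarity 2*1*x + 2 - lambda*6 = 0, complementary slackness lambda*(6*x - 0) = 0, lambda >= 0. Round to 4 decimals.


Step 1: Try lambda = 0 (constraint inactive).
x_unc = -2/(2*1) = -1.0
Check: 6*-1.0 = -6.0 < 0 -- violated!
Step 2: Constraint must be active: 6*x = 0
x* = 0/6 = 0.0
lambda = (2*1*0.0 + 2)/6 = 0.3333
Step 3: Compute optimal value.
f(x*) = 1*0.0^2 + 2*0.0 = 0.0


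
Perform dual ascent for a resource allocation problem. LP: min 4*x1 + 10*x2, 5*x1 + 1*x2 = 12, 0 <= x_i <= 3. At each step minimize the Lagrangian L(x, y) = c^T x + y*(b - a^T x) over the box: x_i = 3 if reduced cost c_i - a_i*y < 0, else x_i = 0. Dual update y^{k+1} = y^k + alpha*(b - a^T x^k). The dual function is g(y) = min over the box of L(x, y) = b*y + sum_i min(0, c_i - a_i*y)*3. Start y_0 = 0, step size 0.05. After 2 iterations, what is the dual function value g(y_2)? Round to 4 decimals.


Dual ascent for LP: min 4*x1 + 10*x2, 5*x1 + 1*x2 = 12, 0 <= x_i <= 3
Step 1: y^k = 0.0, reduced costs: (4.0, 10.0)
  x^k = (0.0, 0.0), subgradient = b - a^T x = 12.0
  y^{k+1} = 0.0 + 0.05*12.0 = 0.6
Step 2: y^k = 0.6, reduced costs: (1.0, 9.4)
  x^k = (0.0, 0.0), subgradient = b - a^T x = 12.0
  y^{k+1} = 0.6 + 0.05*12.0 = 1.2
Dual objective at y_2 = 1.2: reduced costs (-2.0, 8.8), box minimizer x = (3.0, 0.0)
g(y_2) = b*y + (c1 - a1*y)*x1 + (c2 - a2*y)*x2 = 12*1.2 + (-2.0)*3.0 + 8.8*0.0 = 14.4 - 6.0 + 0.0 = 8.4


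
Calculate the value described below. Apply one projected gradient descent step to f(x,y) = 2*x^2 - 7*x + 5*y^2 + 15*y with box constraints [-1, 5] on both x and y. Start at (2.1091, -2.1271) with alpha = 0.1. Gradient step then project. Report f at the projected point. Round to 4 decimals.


Step 1: Compute gradient at (2.1091, -2.1271).
grad_x = 2*2*2.1091 - 7 = 1.4364
grad_y = 2*5*-2.1271 + 15 = -6.271
Step 2: Gradient step.
x_raw = 2.1091 - 0.1*1.4364 = 1.9655
y_raw = -2.1271 - 0.1*-6.271 = -1.5
Step 3: Project onto [-1, 5].
x_proj = clip(1.9655) = 1.9655
y_proj = clip(-1.5) = -1.0
Step 4: Evaluate f.
f(1.9655, -1.0) = -16.0322


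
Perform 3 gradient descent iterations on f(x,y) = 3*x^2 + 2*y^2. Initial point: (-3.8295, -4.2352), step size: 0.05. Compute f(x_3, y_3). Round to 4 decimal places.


Gradient descent on f(x,y) = 3*x^2 + 2*y^2.
Starting point: (-3.8295, -4.2352), alpha = 0.05
Step 1: grad_x = 2*3*-3.8295 = -22.977, grad_y = 2*2*-4.2352 = -16.9408
  x_1 = -3.8295 - 0.05*-22.977 = -2.6807
  y_1 = -4.2352 - 0.05*-16.9408 = -3.3882
Step 2: grad_x = 2*3*-2.6807 = -16.0839, grad_y = 2*2*-3.3882 = -13.5526
  x_2 = -2.6807 - 0.05*-16.0839 = -1.8765
  y_2 = -3.3882 - 0.05*-13.5526 = -2.7105
Step 3: grad_x = 2*3*-1.8765 = -11.2587, grad_y = 2*2*-2.7105 = -10.8421
  x_3 = -1.8765 - 0.05*-11.2587 = -1.3135
  y_3 = -2.7105 - 0.05*-10.8421 = -2.1684
f(-1.3135, -2.1684) = 3*(-1.3135)^2 + 2*(-2.1684)^2 = 14.5801


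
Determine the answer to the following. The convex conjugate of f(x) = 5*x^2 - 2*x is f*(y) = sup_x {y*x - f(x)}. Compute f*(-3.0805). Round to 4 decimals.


f*(y) = sup_x {y*x - a*x^2 - b*x} = sup_x {(y-b)*x - a*x^2}
FOC: (y - b) - 2a*x = 0 => x* = (y - b)/(2a)
x* = (-3.0805 + 2)/(2*5) = -0.1081
f*(-3.0805) = (y-b)^2/(4a) = (-3.0805 + 2)^2/(4*5)
= 1.1675/20 = 0.0584


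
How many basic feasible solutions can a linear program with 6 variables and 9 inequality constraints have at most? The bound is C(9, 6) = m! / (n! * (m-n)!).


Each vertex corresponds to some choice of n active constraints out of m, so the number of vertices is at most C(m, n) = m! / (n!(m-n)!).
m = 9, n = 6
Numerator: 9 * 8 * 7 * 6 * 5 * 4
Denominator: 6! = 720
C(9, 6) = 84


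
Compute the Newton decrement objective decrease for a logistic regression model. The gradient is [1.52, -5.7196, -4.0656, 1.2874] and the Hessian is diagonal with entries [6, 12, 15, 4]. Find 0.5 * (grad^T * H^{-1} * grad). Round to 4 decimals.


Step 1: H is diagonal, so H^(-1) * g = [0.2533, -0.4766, -0.271, 0.3219].
Step 2: g^T H^(-1) g = sum_i g_i^2 / H_ii
  = (1.52)^2/6 + (-5.7196)^2/12 + (-4.0656)^2/15 + (1.2874)^2/4
  = 0.3851 + 2.7262 + 1.1019 + 0.4143 = 4.6275
Step 3: Objective decrease = 0.5 * g^T H^(-1) g = 2.3138


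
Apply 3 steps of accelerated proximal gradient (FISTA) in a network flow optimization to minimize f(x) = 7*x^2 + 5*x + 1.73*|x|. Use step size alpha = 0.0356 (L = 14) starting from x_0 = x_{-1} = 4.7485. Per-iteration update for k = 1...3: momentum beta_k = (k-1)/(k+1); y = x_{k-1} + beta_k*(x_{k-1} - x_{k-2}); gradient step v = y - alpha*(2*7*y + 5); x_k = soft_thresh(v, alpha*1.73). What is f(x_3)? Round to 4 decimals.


FISTA on f(x) = 7*x^2 + 5*x + 1.73*|x|
L = 14, alpha = 0.0356
Iteration 1: beta = 0.0, y = 4.7485 + 0.0*(4.7485 - 4.7485) = 4.7485
  grad(y) = 71.479, v = y - alpha*grad = 2.2038
  prox(v) = soft_thresh(2.2038, 0.0616) = 2.1423
Iteration 2: beta = 0.3333, y = 2.1423 + 0.3333*(2.1423 - 4.7485) = 1.2735
  grad(y) = 22.8292, v = y - alpha*grad = 0.4608
  prox(v) = soft_thresh(0.4608, 0.0616) = 0.3992
Iteration 3: beta = 0.5, y = 0.3992 + 0.5*(0.3992 - 2.1423) = -0.4723
  grad(y) = -1.6125, v = y - alpha*grad = -0.4149
  prox(v) = soft_thresh(-0.4149, 0.0616) = -0.3533
f(x_3) = 7*(-0.3533)^2 + 5*(-0.3533) + 1.73*|-0.3533| = -0.2815


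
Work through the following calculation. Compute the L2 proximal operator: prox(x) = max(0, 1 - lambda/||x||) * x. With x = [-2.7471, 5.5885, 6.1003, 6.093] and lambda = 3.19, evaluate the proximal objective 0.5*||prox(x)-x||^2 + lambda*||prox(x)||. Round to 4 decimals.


Step 1: Compute ||x||.
||x|| = 10.6356
Step 2: Compute scaling factor.
scale = max(0, 1 - 3.19/10.6356) = 0.7001
Step 3: prox(x) = [-1.9231, 3.9123, 4.2706, 4.2655]
||prox(x)|| = 7.4456
Step 4: Proximal objective.
0.5*||prox-x||^2 = 5.0881
lambda*||prox|| = 23.7515
Total = 28.8395


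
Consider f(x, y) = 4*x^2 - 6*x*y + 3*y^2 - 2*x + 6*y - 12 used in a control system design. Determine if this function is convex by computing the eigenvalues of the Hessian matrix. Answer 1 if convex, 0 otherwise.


The Hessian of f(x,y) = 4*x^2 - 6*x*y + 3*y^2 - 2*x + 6*y - 12 is:
H = [[8, -6], [-6, 6]]
Trace = 8 + 6 = 14
Determinant = 8*6 - (-6)^2 = 12
Discriminant = (14)^2 - 4*12 = 148.0
Eigenvalues: lambda_1 = 0.9172, lambda_2 = 13.0828
The function is convex.

1


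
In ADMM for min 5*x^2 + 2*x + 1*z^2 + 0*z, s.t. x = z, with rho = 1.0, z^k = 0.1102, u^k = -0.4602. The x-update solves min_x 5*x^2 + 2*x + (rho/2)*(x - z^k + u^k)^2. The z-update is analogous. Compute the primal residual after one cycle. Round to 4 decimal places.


ADMM iteration with rho = 1.0, z^k = 0.1102, u^k = -0.4602
Step 1: x-update.
Minimize 5*x^2 + 2*x + (1.0/2)*(x - 0.1102 - 0.4602)^2
FOC: (2*5 + 1.0)*x = -2 + 1.0*(0.1102 + 0.4602)
x^{k+1} = -0.13
Step 2: z-update.
Minimize 1*z^2 + 0*z + (1.0/2)*(-0.13 - z - 0.4602)^2
FOC: (2*1 + 1.0)*z = 0 + 1.0*(-0.13 - 0.4602)
z^{k+1} = -0.1967
Step 3: u-update.
u^{k+1} = -0.4602 - 0.13 + 0.1967 = -0.3934
Step 4: Primal residual = |-0.13 + 0.1967| = 0.0668


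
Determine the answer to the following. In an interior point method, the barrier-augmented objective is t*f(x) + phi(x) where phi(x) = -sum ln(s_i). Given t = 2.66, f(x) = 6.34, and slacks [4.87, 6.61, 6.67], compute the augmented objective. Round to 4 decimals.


Step 1: Compute log-barrier.
ln values: [1.5831, 1.8886, 1.8976]
phi = -(1.5831 + 1.8886 + 1.8976) = -5.3693
Step 2: Compute augmented objective.
t*f(x) = 2.66*6.34 = 16.8644
Total = 16.8644 - 5.3693 = 11.4951


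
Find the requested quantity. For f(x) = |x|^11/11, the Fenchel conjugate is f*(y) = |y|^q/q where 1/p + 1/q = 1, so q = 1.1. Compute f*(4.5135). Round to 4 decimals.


The conjugate exponent q satisfies 1/p + 1/q = 1.
p = 11, so q = 11/(11 - 1) = 1.1
|y|^q = 4.5135^1.1 = 5.2476
f*(4.5135) = 5.2476 / 1.1 = 4.7706


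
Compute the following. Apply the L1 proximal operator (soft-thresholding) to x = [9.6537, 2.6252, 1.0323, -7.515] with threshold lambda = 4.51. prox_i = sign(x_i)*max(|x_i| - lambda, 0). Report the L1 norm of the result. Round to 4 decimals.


Soft-thresholding with lambda = 4.51:
prox(9.6537) = sign(9.6537)*max(|9.6537| - 4.51, 0) = 5.1437
prox(2.6252) = sign(2.6252)*max(|2.6252| - 4.51, 0) = 0.0
prox(1.0323) = sign(1.0323)*max(|1.0323| - 4.51, 0) = 0.0
prox(-7.515) = sign(-7.515)*max(|-7.515| - 4.51, 0) = -3.005
prox(x) = [5.1437, 0.0, 0.0, -3.005]
||prox(x)||_1 = 5.1437 + 0.0 + 0.0 + 3.005 = 8.1487


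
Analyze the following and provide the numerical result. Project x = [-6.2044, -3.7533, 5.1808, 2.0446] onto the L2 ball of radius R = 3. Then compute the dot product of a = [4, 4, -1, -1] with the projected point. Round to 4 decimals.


Step 1: Compute ||x|| (intermediates to 6 decimals).
||x|| = sqrt((-6.2044)^2 + (-3.7533)^2 + 5.1808^2 + 2.0446^2) = 9.143463
Step 2: Project.
Since ||x|| > R, scale = R/||x|| = 3/9.143463 = 0.328103, proj(x) = scale * x
proj(x) = [-2.035682, -1.231469, 1.699836, 0.670839]
Step 3: Dot product.
a^T * proj(x) = 4*(-2.035682) + 4*(-1.231469) - 1*1.699836 - 1*0.670839 = -15.4393


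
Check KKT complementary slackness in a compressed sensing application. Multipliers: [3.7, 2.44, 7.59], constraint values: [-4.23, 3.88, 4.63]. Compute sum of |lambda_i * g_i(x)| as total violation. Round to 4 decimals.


KKT complementary slackness check:
lambda_1 * g_1 = 3.7 * -4.23 = -15.651
lambda_2 * g_2 = 2.44 * 3.88 = 9.4672
lambda_3 * g_3 = 7.59 * 4.63 = 35.1417
Total violation = 15.651 + 9.4672 + 35.1417 = 60.2599


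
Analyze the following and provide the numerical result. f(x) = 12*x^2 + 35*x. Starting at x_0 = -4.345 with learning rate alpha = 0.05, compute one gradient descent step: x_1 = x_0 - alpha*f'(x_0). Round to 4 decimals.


We compute the gradient at x_0 and apply the update.
f'(x) = 24*x + 35
f'(-4.345) = 24*-4.345 + 35 = -69.28
x_1 = -4.345 - 0.05*-69.28 = -0.881


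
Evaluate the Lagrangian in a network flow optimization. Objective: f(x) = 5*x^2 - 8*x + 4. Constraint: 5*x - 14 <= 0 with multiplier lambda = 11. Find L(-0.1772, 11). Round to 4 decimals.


Step 1: Evaluate f(x).
f(-0.1772) = 5*(-0.1772)^2 - 8*(-0.1772) + 4 = 5.5746
Step 2: Evaluate g(x).
g(-0.1772) = 5*-0.1772 - 14 = -14.886
Step 3: Compute Lagrangian.
L = 5.5746 + 11*-14.886 = -158.1714


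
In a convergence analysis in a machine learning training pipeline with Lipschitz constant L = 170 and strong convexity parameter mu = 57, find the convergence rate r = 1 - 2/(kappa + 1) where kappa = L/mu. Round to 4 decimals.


Step 1: Compute the condition number.
kappa = L/mu = 170/57 = 2.9825
Step 2: Compute the convergence rate.
r = 1 - 2/(kappa + 1) = 1 - 2*mu/(L + mu) = (L - mu)/(L + mu) = 113/227 = 0.4978


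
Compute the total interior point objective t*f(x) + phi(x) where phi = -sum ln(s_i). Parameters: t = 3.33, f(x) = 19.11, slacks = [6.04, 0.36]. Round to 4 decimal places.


Step 1: Compute log-barrier.
ln values: [1.7984, -1.0217]
phi = -(1.7984 - 1.0217) = -0.7768
Step 2: Compute augmented objective.
t*f(x) = 3.33*19.11 = 63.6363
Total = 63.6363 - 0.7768 = 62.8595


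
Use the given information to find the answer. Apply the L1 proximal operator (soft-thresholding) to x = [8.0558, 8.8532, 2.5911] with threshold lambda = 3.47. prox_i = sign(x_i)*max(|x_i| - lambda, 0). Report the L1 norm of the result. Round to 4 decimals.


Soft-thresholding with lambda = 3.47:
prox(8.0558) = sign(8.0558)*max(|8.0558| - 3.47, 0) = 4.5858
prox(8.8532) = sign(8.8532)*max(|8.8532| - 3.47, 0) = 5.3832
prox(2.5911) = sign(2.5911)*max(|2.5911| - 3.47, 0) = 0.0
prox(x) = [4.5858, 5.3832, 0.0]
||prox(x)||_1 = 4.5858 + 5.3832 + 0.0 = 9.969


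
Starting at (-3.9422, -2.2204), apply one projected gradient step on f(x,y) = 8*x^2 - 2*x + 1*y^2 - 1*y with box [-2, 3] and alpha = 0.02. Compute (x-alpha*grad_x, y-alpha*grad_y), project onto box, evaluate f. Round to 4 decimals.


Step 1: Compute gradient at (-3.9422, -2.2204).
grad_x = 2*8*-3.9422 - 2 = -65.0752
grad_y = 2*1*-2.2204 - 1 = -5.4408
Step 2: Gradient step.
x_raw = -3.9422 - 0.02*-65.0752 = -2.6407
y_raw = -2.2204 - 0.02*-5.4408 = -2.1116
Step 3: Project onto [-2, 3].
x_proj = clip(-2.6407) = -2.0
y_proj = clip(-2.1116) = -2.0
Step 4: Evaluate f.
f(-2.0, -2.0) = 42.0
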